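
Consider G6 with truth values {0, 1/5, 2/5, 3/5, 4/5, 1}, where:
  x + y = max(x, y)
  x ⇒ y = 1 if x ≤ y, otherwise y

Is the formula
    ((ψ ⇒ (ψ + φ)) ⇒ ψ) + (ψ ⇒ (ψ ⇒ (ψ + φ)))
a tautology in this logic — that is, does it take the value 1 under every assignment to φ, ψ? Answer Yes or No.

Yes

At φ = 4/5, ψ = 3/5, for instance:
ψ + φ = 3/5 + 4/5 = 4/5
ψ ⇒ (ψ + φ) = 3/5 ⇒ 4/5 = 1
(ψ ⇒ (ψ + φ)) ⇒ ψ = 1 ⇒ 3/5 = 3/5
ψ ⇒ (ψ ⇒ (ψ + φ)) = 3/5 ⇒ 1 = 1
((ψ ⇒ (ψ + φ)) ⇒ ψ) + (ψ ⇒ (ψ ⇒ (ψ + φ))) = 3/5 + 1 = 1
and checking the remaining 35 assignments likewise gives ≥ 1 in every case.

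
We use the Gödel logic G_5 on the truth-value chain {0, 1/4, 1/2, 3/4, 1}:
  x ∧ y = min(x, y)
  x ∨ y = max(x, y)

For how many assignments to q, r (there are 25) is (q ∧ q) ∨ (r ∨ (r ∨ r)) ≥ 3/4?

value 1: 9 assignments (counts)
value 3/4: 7 assignments (counts)
value 1/2: 5 assignments
value 1/4: 3 assignments
value 0: 1 assignment
So 16 of the 25 assignments meet the threshold.

16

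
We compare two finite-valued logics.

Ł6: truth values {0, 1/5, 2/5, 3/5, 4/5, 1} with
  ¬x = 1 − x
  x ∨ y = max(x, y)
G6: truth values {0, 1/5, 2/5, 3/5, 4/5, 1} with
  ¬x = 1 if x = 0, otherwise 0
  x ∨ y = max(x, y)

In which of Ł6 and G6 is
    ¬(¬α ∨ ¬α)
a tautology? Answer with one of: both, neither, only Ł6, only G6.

In Ł6: at α = 0 the value is 0 — not a tautology.
In G6: at α = 0 the value is 0 — not a tautology.

neither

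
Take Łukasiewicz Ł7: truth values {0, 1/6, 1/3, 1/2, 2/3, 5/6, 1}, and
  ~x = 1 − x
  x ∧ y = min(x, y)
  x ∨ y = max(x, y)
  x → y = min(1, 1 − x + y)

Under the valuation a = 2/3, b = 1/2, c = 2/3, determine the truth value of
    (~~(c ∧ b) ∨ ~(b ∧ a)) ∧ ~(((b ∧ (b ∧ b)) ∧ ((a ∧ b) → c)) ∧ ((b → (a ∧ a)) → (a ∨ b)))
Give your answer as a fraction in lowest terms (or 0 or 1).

c ∧ b = 2/3 ∧ 1/2 = 1/2
~(c ∧ b) = ~1/2 = 1/2
~~(c ∧ b) = ~1/2 = 1/2
b ∧ a = 1/2 ∧ 2/3 = 1/2
~(b ∧ a) = ~1/2 = 1/2
~~(c ∧ b) ∨ ~(b ∧ a) = 1/2 ∨ 1/2 = 1/2
b ∧ b = 1/2 ∧ 1/2 = 1/2
b ∧ (b ∧ b) = 1/2 ∧ 1/2 = 1/2
a ∧ b = 2/3 ∧ 1/2 = 1/2
(a ∧ b) → c = 1/2 → 2/3 = 1
(b ∧ (b ∧ b)) ∧ ((a ∧ b) → c) = 1/2 ∧ 1 = 1/2
a ∧ a = 2/3 ∧ 2/3 = 2/3
b → (a ∧ a) = 1/2 → 2/3 = 1
a ∨ b = 2/3 ∨ 1/2 = 2/3
(b → (a ∧ a)) → (a ∨ b) = 1 → 2/3 = 2/3
((b ∧ (b ∧ b)) ∧ ((a ∧ b) → c)) ∧ ((b → (a ∧ a)) → (a ∨ b)) = 1/2 ∧ 2/3 = 1/2
~(((b ∧ (b ∧ b)) ∧ ((a ∧ b) → c)) ∧ ((b → (a ∧ a)) → (a ∨ b))) = ~1/2 = 1/2
(~~(c ∧ b) ∨ ~(b ∧ a)) ∧ ~(((b ∧ (b ∧ b)) ∧ ((a ∧ b) → c)) ∧ ((b → (a ∧ a)) → (a ∨ b))) = 1/2 ∧ 1/2 = 1/2

1/2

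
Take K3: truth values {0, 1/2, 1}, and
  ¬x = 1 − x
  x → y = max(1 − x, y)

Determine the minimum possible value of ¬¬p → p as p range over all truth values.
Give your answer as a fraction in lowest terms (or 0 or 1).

1/2

Take p = 1/2:
¬p = ¬1/2 = 1/2
¬¬p = ¬1/2 = 1/2
¬¬p → p = 1/2 → 1/2 = 1/2
No assignment yields a value below 1/2, so this is the minimum.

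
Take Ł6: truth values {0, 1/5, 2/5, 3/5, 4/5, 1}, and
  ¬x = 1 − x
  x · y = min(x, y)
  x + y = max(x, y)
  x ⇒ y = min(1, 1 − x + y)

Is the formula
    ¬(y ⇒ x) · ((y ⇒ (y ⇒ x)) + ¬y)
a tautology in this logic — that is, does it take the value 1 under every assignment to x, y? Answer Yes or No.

No

Counterexample: take x = 0, y = 0.
y ⇒ x = 0 ⇒ 0 = 1
¬(y ⇒ x) = ¬1 = 0
y ⇒ x = 0 ⇒ 0 = 1
y ⇒ (y ⇒ x) = 0 ⇒ 1 = 1
¬y = ¬0 = 1
(y ⇒ (y ⇒ x)) + ¬y = 1 + 1 = 1
¬(y ⇒ x) · ((y ⇒ (y ⇒ x)) + ¬y) = 0 · 1 = 0
This gives 0 ≠ 1.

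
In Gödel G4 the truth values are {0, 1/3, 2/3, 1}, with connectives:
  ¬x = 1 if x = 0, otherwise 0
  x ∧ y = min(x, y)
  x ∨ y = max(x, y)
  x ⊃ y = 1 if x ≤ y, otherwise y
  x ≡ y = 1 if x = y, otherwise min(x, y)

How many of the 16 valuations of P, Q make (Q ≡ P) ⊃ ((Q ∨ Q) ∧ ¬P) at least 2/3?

6

P = 0, Q = 0 ↦ 0  <
P = 0, Q = 1/3 ↦ 1  ≥
P = 0, Q = 2/3 ↦ 1  ≥
P = 0, Q = 1 ↦ 1  ≥
P = 1/3, Q = 0 ↦ 1  ≥
P = 1/3, Q = 1/3 ↦ 0  <
P = 1/3, Q = 2/3 ↦ 0  <
P = 1/3, Q = 1 ↦ 0  <
P = 2/3, Q = 0 ↦ 1  ≥
P = 2/3, Q = 1/3 ↦ 0  <
P = 2/3, Q = 2/3 ↦ 0  <
P = 2/3, Q = 1 ↦ 0  <
P = 1, Q = 0 ↦ 1  ≥
P = 1, Q = 1/3 ↦ 0  <
P = 1, Q = 2/3 ↦ 0  <
P = 1, Q = 1 ↦ 0  <
So 6 of the 16 assignments meet the threshold.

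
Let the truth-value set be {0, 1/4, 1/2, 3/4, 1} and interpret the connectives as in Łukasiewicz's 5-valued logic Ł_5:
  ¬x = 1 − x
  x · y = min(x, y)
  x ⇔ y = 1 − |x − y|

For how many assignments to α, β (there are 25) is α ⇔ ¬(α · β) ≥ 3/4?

9

value 1: 5 assignments (counts)
value 3/4: 4 assignments (counts)
value 1/2: 8 assignments
value 1/4: 2 assignments
value 0: 6 assignments
So 9 of the 25 assignments meet the threshold.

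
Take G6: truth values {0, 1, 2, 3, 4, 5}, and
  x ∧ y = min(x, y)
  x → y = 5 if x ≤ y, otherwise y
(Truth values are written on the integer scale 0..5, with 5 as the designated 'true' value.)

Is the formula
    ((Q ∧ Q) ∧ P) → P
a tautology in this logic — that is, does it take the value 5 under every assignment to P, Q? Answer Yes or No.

Yes

At P = 3, Q = 2, for instance:
Q ∧ Q = 2 ∧ 2 = 2
(Q ∧ Q) ∧ P = 2 ∧ 3 = 2
((Q ∧ Q) ∧ P) → P = 2 → 3 = 5
and checking the remaining 35 assignments likewise gives ≥ 5 in every case.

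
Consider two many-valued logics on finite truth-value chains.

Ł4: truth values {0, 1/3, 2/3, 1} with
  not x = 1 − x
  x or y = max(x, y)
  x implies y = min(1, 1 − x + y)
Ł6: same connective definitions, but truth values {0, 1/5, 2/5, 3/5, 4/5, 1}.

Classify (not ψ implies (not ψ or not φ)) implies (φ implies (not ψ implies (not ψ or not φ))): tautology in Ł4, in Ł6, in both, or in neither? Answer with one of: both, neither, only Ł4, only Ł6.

In Ł4: every assignment gives 1 — tautology.
In Ł6: every assignment gives 1 — tautology.

both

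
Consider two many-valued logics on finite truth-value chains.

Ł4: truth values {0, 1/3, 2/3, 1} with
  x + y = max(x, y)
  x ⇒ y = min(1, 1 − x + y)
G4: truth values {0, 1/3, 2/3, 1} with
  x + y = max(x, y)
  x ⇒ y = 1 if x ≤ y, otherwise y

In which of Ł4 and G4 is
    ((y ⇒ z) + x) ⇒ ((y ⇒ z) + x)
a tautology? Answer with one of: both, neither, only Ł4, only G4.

both

In Ł4: every assignment gives 1 — tautology.
In G4: every assignment gives 1 — tautology.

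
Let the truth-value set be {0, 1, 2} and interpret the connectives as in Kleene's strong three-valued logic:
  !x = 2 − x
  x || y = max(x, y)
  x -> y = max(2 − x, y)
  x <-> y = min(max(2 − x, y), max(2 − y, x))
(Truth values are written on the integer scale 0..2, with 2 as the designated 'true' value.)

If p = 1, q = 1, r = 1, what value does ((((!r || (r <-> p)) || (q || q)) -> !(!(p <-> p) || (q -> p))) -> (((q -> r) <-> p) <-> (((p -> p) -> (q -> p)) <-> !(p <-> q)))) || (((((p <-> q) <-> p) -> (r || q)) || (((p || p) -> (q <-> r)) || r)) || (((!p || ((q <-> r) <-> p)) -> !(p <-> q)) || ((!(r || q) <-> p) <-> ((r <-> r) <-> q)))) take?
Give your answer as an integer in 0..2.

!r = !1 = 1
r <-> p = 1 <-> 1 = 1
!r || (r <-> p) = 1 || 1 = 1
q || q = 1 || 1 = 1
(!r || (r <-> p)) || (q || q) = 1 || 1 = 1
p <-> p = 1 <-> 1 = 1
!(p <-> p) = !1 = 1
q -> p = 1 -> 1 = 1
!(p <-> p) || (q -> p) = 1 || 1 = 1
!(!(p <-> p) || (q -> p)) = !1 = 1
((!r || (r <-> p)) || (q || q)) -> !(!(p <-> p) || (q -> p)) = 1 -> 1 = 1
q -> r = 1 -> 1 = 1
(q -> r) <-> p = 1 <-> 1 = 1
p -> p = 1 -> 1 = 1
q -> p = 1 -> 1 = 1
(p -> p) -> (q -> p) = 1 -> 1 = 1
p <-> q = 1 <-> 1 = 1
!(p <-> q) = !1 = 1
((p -> p) -> (q -> p)) <-> !(p <-> q) = 1 <-> 1 = 1
((q -> r) <-> p) <-> (((p -> p) -> (q -> p)) <-> !(p <-> q)) = 1 <-> 1 = 1
(((!r || (r <-> p)) || (q || q)) -> !(!(p <-> p) || (q -> p))) -> (((q -> r) <-> p) <-> (((p -> p) -> (q -> p)) <-> !(p <-> q))) = 1 -> 1 = 1
p <-> q = 1 <-> 1 = 1
(p <-> q) <-> p = 1 <-> 1 = 1
r || q = 1 || 1 = 1
((p <-> q) <-> p) -> (r || q) = 1 -> 1 = 1
p || p = 1 || 1 = 1
q <-> r = 1 <-> 1 = 1
(p || p) -> (q <-> r) = 1 -> 1 = 1
((p || p) -> (q <-> r)) || r = 1 || 1 = 1
(((p <-> q) <-> p) -> (r || q)) || (((p || p) -> (q <-> r)) || r) = 1 || 1 = 1
!p = !1 = 1
q <-> r = 1 <-> 1 = 1
(q <-> r) <-> p = 1 <-> 1 = 1
!p || ((q <-> r) <-> p) = 1 || 1 = 1
p <-> q = 1 <-> 1 = 1
!(p <-> q) = !1 = 1
(!p || ((q <-> r) <-> p)) -> !(p <-> q) = 1 -> 1 = 1
r || q = 1 || 1 = 1
!(r || q) = !1 = 1
!(r || q) <-> p = 1 <-> 1 = 1
r <-> r = 1 <-> 1 = 1
(r <-> r) <-> q = 1 <-> 1 = 1
(!(r || q) <-> p) <-> ((r <-> r) <-> q) = 1 <-> 1 = 1
((!p || ((q <-> r) <-> p)) -> !(p <-> q)) || ((!(r || q) <-> p) <-> ((r <-> r) <-> q)) = 1 || 1 = 1
((((p <-> q) <-> p) -> (r || q)) || (((p || p) -> (q <-> r)) || r)) || (((!p || ((q <-> r) <-> p)) -> !(p <-> q)) || ((!(r || q) <-> p) <-> ((r <-> r) <-> q))) = 1 || 1 = 1
((((!r || (r <-> p)) || (q || q)) -> !(!(p <-> p) || (q -> p))) -> (((q -> r) <-> p) <-> (((p -> p) -> (q -> p)) <-> !(p <-> q)))) || (((((p <-> q) <-> p) -> (r || q)) || (((p || p) -> (q <-> r)) || r)) || (((!p || ((q <-> r) <-> p)) -> !(p <-> q)) || ((!(r || q) <-> p) <-> ((r <-> r) <-> q)))) = 1 || 1 = 1

1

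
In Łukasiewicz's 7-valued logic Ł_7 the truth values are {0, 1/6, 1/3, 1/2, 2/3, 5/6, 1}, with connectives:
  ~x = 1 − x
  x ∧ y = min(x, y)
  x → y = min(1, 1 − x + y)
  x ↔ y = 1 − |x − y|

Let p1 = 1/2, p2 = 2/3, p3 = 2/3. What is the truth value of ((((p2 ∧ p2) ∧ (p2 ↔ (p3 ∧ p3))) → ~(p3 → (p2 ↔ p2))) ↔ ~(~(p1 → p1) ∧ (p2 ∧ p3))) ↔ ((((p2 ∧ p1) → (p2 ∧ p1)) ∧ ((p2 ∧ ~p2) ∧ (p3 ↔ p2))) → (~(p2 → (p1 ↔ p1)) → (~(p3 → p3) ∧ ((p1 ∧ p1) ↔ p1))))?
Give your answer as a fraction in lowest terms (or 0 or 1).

p2 ∧ p2 = 2/3 ∧ 2/3 = 2/3
p3 ∧ p3 = 2/3 ∧ 2/3 = 2/3
p2 ↔ (p3 ∧ p3) = 2/3 ↔ 2/3 = 1
(p2 ∧ p2) ∧ (p2 ↔ (p3 ∧ p3)) = 2/3 ∧ 1 = 2/3
p2 ↔ p2 = 2/3 ↔ 2/3 = 1
p3 → (p2 ↔ p2) = 2/3 → 1 = 1
~(p3 → (p2 ↔ p2)) = ~1 = 0
((p2 ∧ p2) ∧ (p2 ↔ (p3 ∧ p3))) → ~(p3 → (p2 ↔ p2)) = 2/3 → 0 = 1/3
p1 → p1 = 1/2 → 1/2 = 1
~(p1 → p1) = ~1 = 0
p2 ∧ p3 = 2/3 ∧ 2/3 = 2/3
~(p1 → p1) ∧ (p2 ∧ p3) = 0 ∧ 2/3 = 0
~(~(p1 → p1) ∧ (p2 ∧ p3)) = ~0 = 1
(((p2 ∧ p2) ∧ (p2 ↔ (p3 ∧ p3))) → ~(p3 → (p2 ↔ p2))) ↔ ~(~(p1 → p1) ∧ (p2 ∧ p3)) = 1/3 ↔ 1 = 1/3
p2 ∧ p1 = 2/3 ∧ 1/2 = 1/2
p2 ∧ p1 = 2/3 ∧ 1/2 = 1/2
(p2 ∧ p1) → (p2 ∧ p1) = 1/2 → 1/2 = 1
~p2 = ~2/3 = 1/3
p2 ∧ ~p2 = 2/3 ∧ 1/3 = 1/3
p3 ↔ p2 = 2/3 ↔ 2/3 = 1
(p2 ∧ ~p2) ∧ (p3 ↔ p2) = 1/3 ∧ 1 = 1/3
((p2 ∧ p1) → (p2 ∧ p1)) ∧ ((p2 ∧ ~p2) ∧ (p3 ↔ p2)) = 1 ∧ 1/3 = 1/3
p1 ↔ p1 = 1/2 ↔ 1/2 = 1
p2 → (p1 ↔ p1) = 2/3 → 1 = 1
~(p2 → (p1 ↔ p1)) = ~1 = 0
p3 → p3 = 2/3 → 2/3 = 1
~(p3 → p3) = ~1 = 0
p1 ∧ p1 = 1/2 ∧ 1/2 = 1/2
(p1 ∧ p1) ↔ p1 = 1/2 ↔ 1/2 = 1
~(p3 → p3) ∧ ((p1 ∧ p1) ↔ p1) = 0 ∧ 1 = 0
~(p2 → (p1 ↔ p1)) → (~(p3 → p3) ∧ ((p1 ∧ p1) ↔ p1)) = 0 → 0 = 1
(((p2 ∧ p1) → (p2 ∧ p1)) ∧ ((p2 ∧ ~p2) ∧ (p3 ↔ p2))) → (~(p2 → (p1 ↔ p1)) → (~(p3 → p3) ∧ ((p1 ∧ p1) ↔ p1))) = 1/3 → 1 = 1
((((p2 ∧ p2) ∧ (p2 ↔ (p3 ∧ p3))) → ~(p3 → (p2 ↔ p2))) ↔ ~(~(p1 → p1) ∧ (p2 ∧ p3))) ↔ ((((p2 ∧ p1) → (p2 ∧ p1)) ∧ ((p2 ∧ ~p2) ∧ (p3 ↔ p2))) → (~(p2 → (p1 ↔ p1)) → (~(p3 → p3) ∧ ((p1 ∧ p1) ↔ p1)))) = 1/3 ↔ 1 = 1/3

1/3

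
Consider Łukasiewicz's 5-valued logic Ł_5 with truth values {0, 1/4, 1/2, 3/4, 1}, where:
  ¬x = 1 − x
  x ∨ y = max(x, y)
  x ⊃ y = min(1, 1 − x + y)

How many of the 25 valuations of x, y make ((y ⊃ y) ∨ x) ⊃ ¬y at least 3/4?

value 1: 5 assignments (counts)
value 3/4: 5 assignments (counts)
value 1/2: 5 assignments
value 1/4: 5 assignments
value 0: 5 assignments
So 10 of the 25 assignments meet the threshold.

10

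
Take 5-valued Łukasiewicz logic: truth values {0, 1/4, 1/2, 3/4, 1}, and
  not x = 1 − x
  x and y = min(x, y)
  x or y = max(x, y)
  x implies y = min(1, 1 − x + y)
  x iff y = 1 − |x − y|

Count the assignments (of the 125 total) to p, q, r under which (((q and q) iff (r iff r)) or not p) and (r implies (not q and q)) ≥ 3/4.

value 1: 13 assignments (counts)
value 3/4: 30 assignments (counts)
value 1/2: 38 assignments
value 1/4: 30 assignments
value 0: 14 assignments
So 43 of the 125 assignments meet the threshold.

43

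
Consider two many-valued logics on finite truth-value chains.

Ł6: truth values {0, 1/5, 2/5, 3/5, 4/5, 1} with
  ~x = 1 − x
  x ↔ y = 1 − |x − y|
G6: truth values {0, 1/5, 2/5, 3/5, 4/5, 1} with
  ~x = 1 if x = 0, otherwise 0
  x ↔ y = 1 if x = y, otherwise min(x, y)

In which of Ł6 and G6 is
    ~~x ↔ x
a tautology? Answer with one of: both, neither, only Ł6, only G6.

In Ł6: every assignment gives 1 — tautology.
In G6: at x = 1/5 the value is 1/5 — not a tautology.

only Ł6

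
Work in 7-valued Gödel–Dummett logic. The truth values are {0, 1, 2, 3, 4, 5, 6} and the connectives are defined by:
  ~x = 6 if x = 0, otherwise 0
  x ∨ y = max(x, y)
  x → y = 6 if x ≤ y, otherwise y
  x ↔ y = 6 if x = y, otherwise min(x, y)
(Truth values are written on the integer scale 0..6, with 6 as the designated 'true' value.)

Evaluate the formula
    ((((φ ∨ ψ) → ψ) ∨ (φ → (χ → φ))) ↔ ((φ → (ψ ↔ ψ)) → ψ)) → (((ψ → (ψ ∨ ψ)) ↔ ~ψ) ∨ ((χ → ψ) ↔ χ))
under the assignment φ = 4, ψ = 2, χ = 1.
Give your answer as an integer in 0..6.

1

φ ∨ ψ = 4 ∨ 2 = 4
(φ ∨ ψ) → ψ = 4 → 2 = 2
χ → φ = 1 → 4 = 6
φ → (χ → φ) = 4 → 6 = 6
((φ ∨ ψ) → ψ) ∨ (φ → (χ → φ)) = 2 ∨ 6 = 6
ψ ↔ ψ = 2 ↔ 2 = 6
φ → (ψ ↔ ψ) = 4 → 6 = 6
(φ → (ψ ↔ ψ)) → ψ = 6 → 2 = 2
(((φ ∨ ψ) → ψ) ∨ (φ → (χ → φ))) ↔ ((φ → (ψ ↔ ψ)) → ψ) = 6 ↔ 2 = 2
ψ ∨ ψ = 2 ∨ 2 = 2
ψ → (ψ ∨ ψ) = 2 → 2 = 6
~ψ = ~2 = 0
(ψ → (ψ ∨ ψ)) ↔ ~ψ = 6 ↔ 0 = 0
χ → ψ = 1 → 2 = 6
(χ → ψ) ↔ χ = 6 ↔ 1 = 1
((ψ → (ψ ∨ ψ)) ↔ ~ψ) ∨ ((χ → ψ) ↔ χ) = 0 ∨ 1 = 1
((((φ ∨ ψ) → ψ) ∨ (φ → (χ → φ))) ↔ ((φ → (ψ ↔ ψ)) → ψ)) → (((ψ → (ψ ∨ ψ)) ↔ ~ψ) ∨ ((χ → ψ) ↔ χ)) = 2 → 1 = 1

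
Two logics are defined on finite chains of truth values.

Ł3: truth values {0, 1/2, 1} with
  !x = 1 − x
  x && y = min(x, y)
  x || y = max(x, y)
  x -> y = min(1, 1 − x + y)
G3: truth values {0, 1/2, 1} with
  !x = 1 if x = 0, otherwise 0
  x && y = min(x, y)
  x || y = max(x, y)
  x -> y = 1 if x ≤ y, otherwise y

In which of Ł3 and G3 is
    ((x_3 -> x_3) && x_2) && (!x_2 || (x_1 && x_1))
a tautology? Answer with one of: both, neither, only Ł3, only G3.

neither

In Ł3: at x_1 = 0, x_2 = 0, x_3 = 0 the value is 0 — not a tautology.
In G3: at x_1 = 0, x_2 = 0, x_3 = 0 the value is 0 — not a tautology.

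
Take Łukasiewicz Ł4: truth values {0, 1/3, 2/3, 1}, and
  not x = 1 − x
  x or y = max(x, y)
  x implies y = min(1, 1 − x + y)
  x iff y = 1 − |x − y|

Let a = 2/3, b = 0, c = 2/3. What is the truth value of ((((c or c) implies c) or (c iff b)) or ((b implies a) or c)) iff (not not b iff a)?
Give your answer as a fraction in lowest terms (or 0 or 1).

1/3

c or c = 2/3 or 2/3 = 2/3
(c or c) implies c = 2/3 implies 2/3 = 1
c iff b = 2/3 iff 0 = 1/3
((c or c) implies c) or (c iff b) = 1 or 1/3 = 1
b implies a = 0 implies 2/3 = 1
(b implies a) or c = 1 or 2/3 = 1
(((c or c) implies c) or (c iff b)) or ((b implies a) or c) = 1 or 1 = 1
not b = not 0 = 1
not not b = not 1 = 0
not not b iff a = 0 iff 2/3 = 1/3
((((c or c) implies c) or (c iff b)) or ((b implies a) or c)) iff (not not b iff a) = 1 iff 1/3 = 1/3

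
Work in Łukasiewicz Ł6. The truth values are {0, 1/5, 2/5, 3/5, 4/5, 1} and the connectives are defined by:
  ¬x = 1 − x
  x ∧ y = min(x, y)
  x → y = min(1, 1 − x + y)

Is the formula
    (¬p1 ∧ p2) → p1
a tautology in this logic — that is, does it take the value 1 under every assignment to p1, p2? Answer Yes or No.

Counterexample: take p1 = 0, p2 = 1/5.
¬p1 = ¬0 = 1
¬p1 ∧ p2 = 1 ∧ 1/5 = 1/5
(¬p1 ∧ p2) → p1 = 1/5 → 0 = 4/5
This gives 4/5 ≠ 1.

No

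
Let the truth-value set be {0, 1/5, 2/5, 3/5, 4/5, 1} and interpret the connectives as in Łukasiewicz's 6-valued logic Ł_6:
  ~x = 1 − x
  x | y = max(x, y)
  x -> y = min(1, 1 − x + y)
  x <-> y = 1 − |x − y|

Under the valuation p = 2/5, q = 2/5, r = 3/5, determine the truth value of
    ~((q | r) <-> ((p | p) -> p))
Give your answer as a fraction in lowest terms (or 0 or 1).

2/5

q | r = 2/5 | 3/5 = 3/5
p | p = 2/5 | 2/5 = 2/5
(p | p) -> p = 2/5 -> 2/5 = 1
(q | r) <-> ((p | p) -> p) = 3/5 <-> 1 = 3/5
~((q | r) <-> ((p | p) -> p)) = ~3/5 = 2/5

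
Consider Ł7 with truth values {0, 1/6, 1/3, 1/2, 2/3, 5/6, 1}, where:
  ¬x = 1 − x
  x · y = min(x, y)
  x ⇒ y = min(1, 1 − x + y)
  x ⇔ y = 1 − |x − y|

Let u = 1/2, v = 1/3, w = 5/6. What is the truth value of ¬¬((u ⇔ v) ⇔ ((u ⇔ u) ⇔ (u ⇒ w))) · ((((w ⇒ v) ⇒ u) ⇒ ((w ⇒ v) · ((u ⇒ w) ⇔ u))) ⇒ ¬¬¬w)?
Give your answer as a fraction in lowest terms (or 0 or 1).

2/3

u ⇔ v = 1/2 ⇔ 1/3 = 5/6
u ⇔ u = 1/2 ⇔ 1/2 = 1
u ⇒ w = 1/2 ⇒ 5/6 = 1
(u ⇔ u) ⇔ (u ⇒ w) = 1 ⇔ 1 = 1
(u ⇔ v) ⇔ ((u ⇔ u) ⇔ (u ⇒ w)) = 5/6 ⇔ 1 = 5/6
¬((u ⇔ v) ⇔ ((u ⇔ u) ⇔ (u ⇒ w))) = ¬5/6 = 1/6
¬¬((u ⇔ v) ⇔ ((u ⇔ u) ⇔ (u ⇒ w))) = ¬1/6 = 5/6
w ⇒ v = 5/6 ⇒ 1/3 = 1/2
(w ⇒ v) ⇒ u = 1/2 ⇒ 1/2 = 1
w ⇒ v = 5/6 ⇒ 1/3 = 1/2
u ⇒ w = 1/2 ⇒ 5/6 = 1
(u ⇒ w) ⇔ u = 1 ⇔ 1/2 = 1/2
(w ⇒ v) · ((u ⇒ w) ⇔ u) = 1/2 · 1/2 = 1/2
((w ⇒ v) ⇒ u) ⇒ ((w ⇒ v) · ((u ⇒ w) ⇔ u)) = 1 ⇒ 1/2 = 1/2
¬w = ¬5/6 = 1/6
¬¬w = ¬1/6 = 5/6
¬¬¬w = ¬5/6 = 1/6
(((w ⇒ v) ⇒ u) ⇒ ((w ⇒ v) · ((u ⇒ w) ⇔ u))) ⇒ ¬¬¬w = 1/2 ⇒ 1/6 = 2/3
¬¬((u ⇔ v) ⇔ ((u ⇔ u) ⇔ (u ⇒ w))) · ((((w ⇒ v) ⇒ u) ⇒ ((w ⇒ v) · ((u ⇒ w) ⇔ u))) ⇒ ¬¬¬w) = 5/6 · 2/3 = 2/3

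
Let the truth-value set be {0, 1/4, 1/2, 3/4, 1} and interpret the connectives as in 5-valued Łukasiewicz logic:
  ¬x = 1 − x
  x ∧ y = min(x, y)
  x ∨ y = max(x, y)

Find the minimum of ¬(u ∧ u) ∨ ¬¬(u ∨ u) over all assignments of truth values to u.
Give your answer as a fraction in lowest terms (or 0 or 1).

1/2

Take u = 1/2:
u ∧ u = 1/2 ∧ 1/2 = 1/2
¬(u ∧ u) = ¬1/2 = 1/2
u ∨ u = 1/2 ∨ 1/2 = 1/2
¬(u ∨ u) = ¬1/2 = 1/2
¬¬(u ∨ u) = ¬1/2 = 1/2
¬(u ∧ u) ∨ ¬¬(u ∨ u) = 1/2 ∨ 1/2 = 1/2
No assignment yields a value below 1/2, so this is the minimum.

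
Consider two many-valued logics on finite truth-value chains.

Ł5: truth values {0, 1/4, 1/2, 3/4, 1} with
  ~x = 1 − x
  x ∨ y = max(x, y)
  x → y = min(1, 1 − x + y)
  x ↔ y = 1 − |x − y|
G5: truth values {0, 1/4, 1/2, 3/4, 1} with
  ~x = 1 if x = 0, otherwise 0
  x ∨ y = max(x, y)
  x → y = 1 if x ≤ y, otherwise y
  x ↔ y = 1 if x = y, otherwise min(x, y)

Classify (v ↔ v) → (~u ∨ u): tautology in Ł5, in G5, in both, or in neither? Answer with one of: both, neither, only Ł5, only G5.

In Ł5: at u = 1/4, v = 0 the value is 3/4 — not a tautology.
In G5: at u = 1/4, v = 0 the value is 1/4 — not a tautology.

neither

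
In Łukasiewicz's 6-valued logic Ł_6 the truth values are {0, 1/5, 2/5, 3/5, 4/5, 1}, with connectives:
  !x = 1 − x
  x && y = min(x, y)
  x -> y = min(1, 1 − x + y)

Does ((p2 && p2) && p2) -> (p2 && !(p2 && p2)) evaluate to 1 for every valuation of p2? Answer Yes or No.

Counterexample: take p2 = 3/5.
p2 && p2 = 3/5 && 3/5 = 3/5
(p2 && p2) && p2 = 3/5 && 3/5 = 3/5
p2 && p2 = 3/5 && 3/5 = 3/5
!(p2 && p2) = !3/5 = 2/5
p2 && !(p2 && p2) = 3/5 && 2/5 = 2/5
((p2 && p2) && p2) -> (p2 && !(p2 && p2)) = 3/5 -> 2/5 = 4/5
This gives 4/5 ≠ 1.

No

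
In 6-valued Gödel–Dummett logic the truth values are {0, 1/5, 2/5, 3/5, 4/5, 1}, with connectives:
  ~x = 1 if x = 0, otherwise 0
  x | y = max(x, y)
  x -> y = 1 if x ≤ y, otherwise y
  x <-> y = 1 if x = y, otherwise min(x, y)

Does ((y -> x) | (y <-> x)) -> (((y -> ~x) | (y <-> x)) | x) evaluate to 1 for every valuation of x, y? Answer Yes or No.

No

Counterexample: take x = 2/5, y = 1/5.
y -> x = 1/5 -> 2/5 = 1
y <-> x = 1/5 <-> 2/5 = 1/5
(y -> x) | (y <-> x) = 1 | 1/5 = 1
~x = ~2/5 = 0
y -> ~x = 1/5 -> 0 = 0
y <-> x = 1/5 <-> 2/5 = 1/5
(y -> ~x) | (y <-> x) = 0 | 1/5 = 1/5
((y -> ~x) | (y <-> x)) | x = 1/5 | 2/5 = 2/5
((y -> x) | (y <-> x)) -> (((y -> ~x) | (y <-> x)) | x) = 1 -> 2/5 = 2/5
This gives 2/5 ≠ 1.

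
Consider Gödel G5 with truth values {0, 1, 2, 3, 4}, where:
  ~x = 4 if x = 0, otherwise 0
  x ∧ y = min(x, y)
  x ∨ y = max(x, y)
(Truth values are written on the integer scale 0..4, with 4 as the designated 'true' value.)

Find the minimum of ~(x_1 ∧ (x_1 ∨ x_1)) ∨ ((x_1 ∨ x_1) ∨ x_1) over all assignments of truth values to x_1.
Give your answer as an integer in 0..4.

Take x_1 = 1:
x_1 ∨ x_1 = 1 ∨ 1 = 1
x_1 ∧ (x_1 ∨ x_1) = 1 ∧ 1 = 1
~(x_1 ∧ (x_1 ∨ x_1)) = ~1 = 0
x_1 ∨ x_1 = 1 ∨ 1 = 1
(x_1 ∨ x_1) ∨ x_1 = 1 ∨ 1 = 1
~(x_1 ∧ (x_1 ∨ x_1)) ∨ ((x_1 ∨ x_1) ∨ x_1) = 0 ∨ 1 = 1
No assignment yields a value below 1, so this is the minimum.

1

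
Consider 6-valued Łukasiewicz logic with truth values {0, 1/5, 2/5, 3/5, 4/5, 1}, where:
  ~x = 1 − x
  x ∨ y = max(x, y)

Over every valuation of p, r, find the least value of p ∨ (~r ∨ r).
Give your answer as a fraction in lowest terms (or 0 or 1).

3/5

Take p = 0, r = 2/5:
~r = ~2/5 = 3/5
~r ∨ r = 3/5 ∨ 2/5 = 3/5
p ∨ (~r ∨ r) = 0 ∨ 3/5 = 3/5
No assignment yields a value below 3/5, so this is the minimum.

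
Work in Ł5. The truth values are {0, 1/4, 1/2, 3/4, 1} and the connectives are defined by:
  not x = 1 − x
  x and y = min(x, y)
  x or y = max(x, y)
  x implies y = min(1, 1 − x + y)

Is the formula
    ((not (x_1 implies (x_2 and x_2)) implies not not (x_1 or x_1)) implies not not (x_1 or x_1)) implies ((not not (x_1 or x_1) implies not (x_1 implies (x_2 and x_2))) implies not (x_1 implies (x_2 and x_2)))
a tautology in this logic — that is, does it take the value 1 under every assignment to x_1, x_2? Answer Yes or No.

Yes

At x_1 = 1, x_2 = 3/4, for instance:
x_2 and x_2 = 3/4 and 3/4 = 3/4
x_1 implies (x_2 and x_2) = 1 implies 3/4 = 3/4
not (x_1 implies (x_2 and x_2)) = not 3/4 = 1/4
x_1 or x_1 = 1 or 1 = 1
not (x_1 or x_1) = not 1 = 0
not not (x_1 or x_1) = not 0 = 1
not (x_1 implies (x_2 and x_2)) implies not not (x_1 or x_1) = 1/4 implies 1 = 1
(not (x_1 implies (x_2 and x_2)) implies not not (x_1 or x_1)) implies not not (x_1 or x_1) = 1 implies 1 = 1
not not (x_1 or x_1) implies not (x_1 implies (x_2 and x_2)) = 1 implies 1/4 = 1/4
(not not (x_1 or x_1) implies not (x_1 implies (x_2 and x_2))) implies not (x_1 implies (x_2 and x_2)) = 1/4 implies 1/4 = 1
((not (x_1 implies (x_2 and x_2)) implies not not (x_1 or x_1)) implies not not (x_1 or x_1)) implies ((not not (x_1 or x_1) implies not (x_1 implies (x_2 and x_2))) implies not (x_1 implies (x_2 and x_2))) = 1 implies 1 = 1
and checking the remaining 24 assignments likewise gives ≥ 1 in every case.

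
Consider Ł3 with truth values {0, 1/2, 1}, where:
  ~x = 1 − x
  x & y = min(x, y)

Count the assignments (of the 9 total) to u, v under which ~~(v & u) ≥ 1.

1

u = 0, v = 0 ↦ 0  <
u = 0, v = 1/2 ↦ 0  <
u = 0, v = 1 ↦ 0  <
u = 1/2, v = 0 ↦ 0  <
u = 1/2, v = 1/2 ↦ 1/2  <
u = 1/2, v = 1 ↦ 1/2  <
u = 1, v = 0 ↦ 0  <
u = 1, v = 1/2 ↦ 1/2  <
u = 1, v = 1 ↦ 1  ≥
So 1 of the 9 assignments meets the threshold.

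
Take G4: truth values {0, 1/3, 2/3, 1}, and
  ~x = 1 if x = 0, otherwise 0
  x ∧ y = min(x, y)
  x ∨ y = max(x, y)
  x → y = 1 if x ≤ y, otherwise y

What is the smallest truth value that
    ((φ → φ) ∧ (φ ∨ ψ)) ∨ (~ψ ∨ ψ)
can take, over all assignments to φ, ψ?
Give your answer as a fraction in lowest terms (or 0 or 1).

1/3

Take φ = 0, ψ = 1/3:
φ → φ = 0 → 0 = 1
φ ∨ ψ = 0 ∨ 1/3 = 1/3
(φ → φ) ∧ (φ ∨ ψ) = 1 ∧ 1/3 = 1/3
~ψ = ~1/3 = 0
~ψ ∨ ψ = 0 ∨ 1/3 = 1/3
((φ → φ) ∧ (φ ∨ ψ)) ∨ (~ψ ∨ ψ) = 1/3 ∨ 1/3 = 1/3
No assignment yields a value below 1/3, so this is the minimum.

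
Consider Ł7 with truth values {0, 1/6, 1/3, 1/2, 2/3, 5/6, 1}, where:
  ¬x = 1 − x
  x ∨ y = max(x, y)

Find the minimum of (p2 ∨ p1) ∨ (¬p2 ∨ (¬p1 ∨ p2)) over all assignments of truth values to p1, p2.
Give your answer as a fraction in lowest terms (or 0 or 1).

1/2

Take p1 = 1/2, p2 = 1/2:
p2 ∨ p1 = 1/2 ∨ 1/2 = 1/2
¬p2 = ¬1/2 = 1/2
¬p1 = ¬1/2 = 1/2
¬p1 ∨ p2 = 1/2 ∨ 1/2 = 1/2
¬p2 ∨ (¬p1 ∨ p2) = 1/2 ∨ 1/2 = 1/2
(p2 ∨ p1) ∨ (¬p2 ∨ (¬p1 ∨ p2)) = 1/2 ∨ 1/2 = 1/2
No assignment yields a value below 1/2, so this is the minimum.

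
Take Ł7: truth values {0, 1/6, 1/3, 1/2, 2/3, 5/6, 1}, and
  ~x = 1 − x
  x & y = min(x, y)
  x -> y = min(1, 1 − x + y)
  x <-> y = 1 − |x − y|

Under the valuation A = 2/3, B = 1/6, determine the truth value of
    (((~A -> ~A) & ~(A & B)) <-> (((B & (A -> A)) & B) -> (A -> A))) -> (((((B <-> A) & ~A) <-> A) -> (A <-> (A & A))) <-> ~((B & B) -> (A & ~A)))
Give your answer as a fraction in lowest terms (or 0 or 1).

1/6

~A = ~2/3 = 1/3
~A = ~2/3 = 1/3
~A -> ~A = 1/3 -> 1/3 = 1
A & B = 2/3 & 1/6 = 1/6
~(A & B) = ~1/6 = 5/6
(~A -> ~A) & ~(A & B) = 1 & 5/6 = 5/6
A -> A = 2/3 -> 2/3 = 1
B & (A -> A) = 1/6 & 1 = 1/6
(B & (A -> A)) & B = 1/6 & 1/6 = 1/6
A -> A = 2/3 -> 2/3 = 1
((B & (A -> A)) & B) -> (A -> A) = 1/6 -> 1 = 1
((~A -> ~A) & ~(A & B)) <-> (((B & (A -> A)) & B) -> (A -> A)) = 5/6 <-> 1 = 5/6
B <-> A = 1/6 <-> 2/3 = 1/2
~A = ~2/3 = 1/3
(B <-> A) & ~A = 1/2 & 1/3 = 1/3
((B <-> A) & ~A) <-> A = 1/3 <-> 2/3 = 2/3
A & A = 2/3 & 2/3 = 2/3
A <-> (A & A) = 2/3 <-> 2/3 = 1
(((B <-> A) & ~A) <-> A) -> (A <-> (A & A)) = 2/3 -> 1 = 1
B & B = 1/6 & 1/6 = 1/6
~A = ~2/3 = 1/3
A & ~A = 2/3 & 1/3 = 1/3
(B & B) -> (A & ~A) = 1/6 -> 1/3 = 1
~((B & B) -> (A & ~A)) = ~1 = 0
((((B <-> A) & ~A) <-> A) -> (A <-> (A & A))) <-> ~((B & B) -> (A & ~A)) = 1 <-> 0 = 0
(((~A -> ~A) & ~(A & B)) <-> (((B & (A -> A)) & B) -> (A -> A))) -> (((((B <-> A) & ~A) <-> A) -> (A <-> (A & A))) <-> ~((B & B) -> (A & ~A))) = 5/6 -> 0 = 1/6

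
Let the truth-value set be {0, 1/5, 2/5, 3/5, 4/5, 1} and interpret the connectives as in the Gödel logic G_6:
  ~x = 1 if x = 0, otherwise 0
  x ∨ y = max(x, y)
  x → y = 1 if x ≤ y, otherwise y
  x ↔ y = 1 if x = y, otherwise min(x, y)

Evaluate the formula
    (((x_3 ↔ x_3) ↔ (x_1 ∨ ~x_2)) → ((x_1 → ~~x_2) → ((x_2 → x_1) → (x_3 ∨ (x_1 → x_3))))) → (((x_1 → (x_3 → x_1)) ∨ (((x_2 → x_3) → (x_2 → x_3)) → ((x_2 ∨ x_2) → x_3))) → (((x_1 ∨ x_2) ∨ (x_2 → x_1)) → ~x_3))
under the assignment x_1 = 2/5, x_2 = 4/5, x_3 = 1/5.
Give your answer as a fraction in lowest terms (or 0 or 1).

x_3 ↔ x_3 = 1/5 ↔ 1/5 = 1
~x_2 = ~4/5 = 0
x_1 ∨ ~x_2 = 2/5 ∨ 0 = 2/5
(x_3 ↔ x_3) ↔ (x_1 ∨ ~x_2) = 1 ↔ 2/5 = 2/5
~x_2 = ~4/5 = 0
~~x_2 = ~0 = 1
x_1 → ~~x_2 = 2/5 → 1 = 1
x_2 → x_1 = 4/5 → 2/5 = 2/5
x_1 → x_3 = 2/5 → 1/5 = 1/5
x_3 ∨ (x_1 → x_3) = 1/5 ∨ 1/5 = 1/5
(x_2 → x_1) → (x_3 ∨ (x_1 → x_3)) = 2/5 → 1/5 = 1/5
(x_1 → ~~x_2) → ((x_2 → x_1) → (x_3 ∨ (x_1 → x_3))) = 1 → 1/5 = 1/5
((x_3 ↔ x_3) ↔ (x_1 ∨ ~x_2)) → ((x_1 → ~~x_2) → ((x_2 → x_1) → (x_3 ∨ (x_1 → x_3)))) = 2/5 → 1/5 = 1/5
x_3 → x_1 = 1/5 → 2/5 = 1
x_1 → (x_3 → x_1) = 2/5 → 1 = 1
x_2 → x_3 = 4/5 → 1/5 = 1/5
x_2 → x_3 = 4/5 → 1/5 = 1/5
(x_2 → x_3) → (x_2 → x_3) = 1/5 → 1/5 = 1
x_2 ∨ x_2 = 4/5 ∨ 4/5 = 4/5
(x_2 ∨ x_2) → x_3 = 4/5 → 1/5 = 1/5
((x_2 → x_3) → (x_2 → x_3)) → ((x_2 ∨ x_2) → x_3) = 1 → 1/5 = 1/5
(x_1 → (x_3 → x_1)) ∨ (((x_2 → x_3) → (x_2 → x_3)) → ((x_2 ∨ x_2) → x_3)) = 1 ∨ 1/5 = 1
x_1 ∨ x_2 = 2/5 ∨ 4/5 = 4/5
x_2 → x_1 = 4/5 → 2/5 = 2/5
(x_1 ∨ x_2) ∨ (x_2 → x_1) = 4/5 ∨ 2/5 = 4/5
~x_3 = ~1/5 = 0
((x_1 ∨ x_2) ∨ (x_2 → x_1)) → ~x_3 = 4/5 → 0 = 0
((x_1 → (x_3 → x_1)) ∨ (((x_2 → x_3) → (x_2 → x_3)) → ((x_2 ∨ x_2) → x_3))) → (((x_1 ∨ x_2) ∨ (x_2 → x_1)) → ~x_3) = 1 → 0 = 0
(((x_3 ↔ x_3) ↔ (x_1 ∨ ~x_2)) → ((x_1 → ~~x_2) → ((x_2 → x_1) → (x_3 ∨ (x_1 → x_3))))) → (((x_1 → (x_3 → x_1)) ∨ (((x_2 → x_3) → (x_2 → x_3)) → ((x_2 ∨ x_2) → x_3))) → (((x_1 ∨ x_2) ∨ (x_2 → x_1)) → ~x_3)) = 1/5 → 0 = 0

0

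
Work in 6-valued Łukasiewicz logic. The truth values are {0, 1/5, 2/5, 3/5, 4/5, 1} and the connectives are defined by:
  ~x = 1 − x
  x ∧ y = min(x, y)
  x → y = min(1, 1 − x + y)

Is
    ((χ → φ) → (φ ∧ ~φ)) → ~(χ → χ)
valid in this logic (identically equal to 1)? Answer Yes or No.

No

Counterexample: take φ = 0, χ = 1/5.
χ → φ = 1/5 → 0 = 4/5
~φ = ~0 = 1
φ ∧ ~φ = 0 ∧ 1 = 0
(χ → φ) → (φ ∧ ~φ) = 4/5 → 0 = 1/5
χ → χ = 1/5 → 1/5 = 1
~(χ → χ) = ~1 = 0
((χ → φ) → (φ ∧ ~φ)) → ~(χ → χ) = 1/5 → 0 = 4/5
This gives 4/5 ≠ 1.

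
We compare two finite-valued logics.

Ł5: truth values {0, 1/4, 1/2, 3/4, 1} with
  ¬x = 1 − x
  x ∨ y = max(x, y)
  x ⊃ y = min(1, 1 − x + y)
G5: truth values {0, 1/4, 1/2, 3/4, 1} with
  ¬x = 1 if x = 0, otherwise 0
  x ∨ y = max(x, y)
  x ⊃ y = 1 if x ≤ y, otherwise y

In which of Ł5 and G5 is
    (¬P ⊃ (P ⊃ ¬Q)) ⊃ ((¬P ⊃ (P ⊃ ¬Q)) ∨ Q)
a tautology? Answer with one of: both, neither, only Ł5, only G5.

both

In Ł5: every assignment gives 1 — tautology.
In G5: every assignment gives 1 — tautology.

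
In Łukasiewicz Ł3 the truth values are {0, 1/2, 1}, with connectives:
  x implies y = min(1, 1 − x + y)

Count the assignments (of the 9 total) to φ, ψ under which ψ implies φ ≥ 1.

6

φ = 0, ψ = 0 ↦ 1  ≥
φ = 0, ψ = 1/2 ↦ 1/2  <
φ = 0, ψ = 1 ↦ 0  <
φ = 1/2, ψ = 0 ↦ 1  ≥
φ = 1/2, ψ = 1/2 ↦ 1  ≥
φ = 1/2, ψ = 1 ↦ 1/2  <
φ = 1, ψ = 0 ↦ 1  ≥
φ = 1, ψ = 1/2 ↦ 1  ≥
φ = 1, ψ = 1 ↦ 1  ≥
So 6 of the 9 assignments meet the threshold.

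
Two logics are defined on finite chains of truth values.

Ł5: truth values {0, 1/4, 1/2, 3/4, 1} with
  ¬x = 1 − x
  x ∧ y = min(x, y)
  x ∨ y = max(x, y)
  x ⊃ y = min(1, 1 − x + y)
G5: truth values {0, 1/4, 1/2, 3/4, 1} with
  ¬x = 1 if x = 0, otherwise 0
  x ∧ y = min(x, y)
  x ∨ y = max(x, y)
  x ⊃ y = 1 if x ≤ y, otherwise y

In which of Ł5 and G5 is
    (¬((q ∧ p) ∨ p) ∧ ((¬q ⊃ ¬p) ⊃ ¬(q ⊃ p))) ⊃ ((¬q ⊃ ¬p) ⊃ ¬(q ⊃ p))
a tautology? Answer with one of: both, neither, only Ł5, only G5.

In Ł5: every assignment gives 1 — tautology.
In G5: every assignment gives 1 — tautology.

both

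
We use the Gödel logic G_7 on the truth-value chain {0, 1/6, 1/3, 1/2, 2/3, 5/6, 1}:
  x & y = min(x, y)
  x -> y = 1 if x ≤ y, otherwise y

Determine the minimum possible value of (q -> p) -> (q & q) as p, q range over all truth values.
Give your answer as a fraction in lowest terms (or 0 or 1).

0

Take p = 0, q = 0:
q -> p = 0 -> 0 = 1
q & q = 0 & 0 = 0
(q -> p) -> (q & q) = 1 -> 0 = 0
No assignment yields a value below 0, so this is the minimum.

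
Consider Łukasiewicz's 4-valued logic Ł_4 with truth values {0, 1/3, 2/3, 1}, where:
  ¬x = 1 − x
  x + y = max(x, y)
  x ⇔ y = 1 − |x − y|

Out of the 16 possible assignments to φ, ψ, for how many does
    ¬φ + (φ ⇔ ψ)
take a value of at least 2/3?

φ = 0, ψ = 0 ↦ 1  ≥
φ = 0, ψ = 1/3 ↦ 1  ≥
φ = 0, ψ = 2/3 ↦ 1  ≥
φ = 0, ψ = 1 ↦ 1  ≥
φ = 1/3, ψ = 0 ↦ 2/3  ≥
φ = 1/3, ψ = 1/3 ↦ 1  ≥
φ = 1/3, ψ = 2/3 ↦ 2/3  ≥
φ = 1/3, ψ = 1 ↦ 2/3  ≥
φ = 2/3, ψ = 0 ↦ 1/3  <
φ = 2/3, ψ = 1/3 ↦ 2/3  ≥
φ = 2/3, ψ = 2/3 ↦ 1  ≥
φ = 2/3, ψ = 1 ↦ 2/3  ≥
φ = 1, ψ = 0 ↦ 0  <
φ = 1, ψ = 1/3 ↦ 1/3  <
φ = 1, ψ = 2/3 ↦ 2/3  ≥
φ = 1, ψ = 1 ↦ 1  ≥
So 13 of the 16 assignments meet the threshold.

13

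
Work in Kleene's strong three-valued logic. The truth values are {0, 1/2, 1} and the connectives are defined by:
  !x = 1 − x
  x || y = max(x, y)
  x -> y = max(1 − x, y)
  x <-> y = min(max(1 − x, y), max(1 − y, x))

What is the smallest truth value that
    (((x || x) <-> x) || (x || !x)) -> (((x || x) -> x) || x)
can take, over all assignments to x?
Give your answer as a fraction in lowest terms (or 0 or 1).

Take x = 1/2:
x || x = 1/2 || 1/2 = 1/2
(x || x) <-> x = 1/2 <-> 1/2 = 1/2
!x = !1/2 = 1/2
x || !x = 1/2 || 1/2 = 1/2
((x || x) <-> x) || (x || !x) = 1/2 || 1/2 = 1/2
x || x = 1/2 || 1/2 = 1/2
(x || x) -> x = 1/2 -> 1/2 = 1/2
((x || x) -> x) || x = 1/2 || 1/2 = 1/2
(((x || x) <-> x) || (x || !x)) -> (((x || x) -> x) || x) = 1/2 -> 1/2 = 1/2
No assignment yields a value below 1/2, so this is the minimum.

1/2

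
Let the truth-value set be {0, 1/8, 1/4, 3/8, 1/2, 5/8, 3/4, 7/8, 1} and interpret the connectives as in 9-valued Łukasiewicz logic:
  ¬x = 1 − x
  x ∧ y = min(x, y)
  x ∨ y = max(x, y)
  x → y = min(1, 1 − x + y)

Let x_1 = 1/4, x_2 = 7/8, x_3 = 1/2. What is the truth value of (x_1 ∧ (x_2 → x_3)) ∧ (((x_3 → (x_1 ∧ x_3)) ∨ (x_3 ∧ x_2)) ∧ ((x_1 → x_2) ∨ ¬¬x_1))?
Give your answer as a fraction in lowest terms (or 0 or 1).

1/4

x_2 → x_3 = 7/8 → 1/2 = 5/8
x_1 ∧ (x_2 → x_3) = 1/4 ∧ 5/8 = 1/4
x_1 ∧ x_3 = 1/4 ∧ 1/2 = 1/4
x_3 → (x_1 ∧ x_3) = 1/2 → 1/4 = 3/4
x_3 ∧ x_2 = 1/2 ∧ 7/8 = 1/2
(x_3 → (x_1 ∧ x_3)) ∨ (x_3 ∧ x_2) = 3/4 ∨ 1/2 = 3/4
x_1 → x_2 = 1/4 → 7/8 = 1
¬x_1 = ¬1/4 = 3/4
¬¬x_1 = ¬3/4 = 1/4
(x_1 → x_2) ∨ ¬¬x_1 = 1 ∨ 1/4 = 1
((x_3 → (x_1 ∧ x_3)) ∨ (x_3 ∧ x_2)) ∧ ((x_1 → x_2) ∨ ¬¬x_1) = 3/4 ∧ 1 = 3/4
(x_1 ∧ (x_2 → x_3)) ∧ (((x_3 → (x_1 ∧ x_3)) ∨ (x_3 ∧ x_2)) ∧ ((x_1 → x_2) ∨ ¬¬x_1)) = 1/4 ∧ 3/4 = 1/4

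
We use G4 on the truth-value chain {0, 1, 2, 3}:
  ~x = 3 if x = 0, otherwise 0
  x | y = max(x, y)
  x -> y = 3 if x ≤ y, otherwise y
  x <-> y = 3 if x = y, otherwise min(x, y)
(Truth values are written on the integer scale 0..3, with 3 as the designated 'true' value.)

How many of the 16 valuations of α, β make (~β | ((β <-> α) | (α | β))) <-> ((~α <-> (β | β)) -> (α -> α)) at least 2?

15

α = 0, β = 0 ↦ 3  ≥
α = 0, β = 1 ↦ 1  <
α = 0, β = 2 ↦ 2  ≥
α = 0, β = 3 ↦ 3  ≥
α = 1, β = 0 ↦ 3  ≥
α = 1, β = 1 ↦ 3  ≥
α = 1, β = 2 ↦ 2  ≥
α = 1, β = 3 ↦ 3  ≥
α = 2, β = 0 ↦ 3  ≥
α = 2, β = 1 ↦ 2  ≥
α = 2, β = 2 ↦ 3  ≥
α = 2, β = 3 ↦ 3  ≥
α = 3, β = 0 ↦ 3  ≥
α = 3, β = 1 ↦ 3  ≥
α = 3, β = 2 ↦ 3  ≥
α = 3, β = 3 ↦ 3  ≥
So 15 of the 16 assignments meet the threshold.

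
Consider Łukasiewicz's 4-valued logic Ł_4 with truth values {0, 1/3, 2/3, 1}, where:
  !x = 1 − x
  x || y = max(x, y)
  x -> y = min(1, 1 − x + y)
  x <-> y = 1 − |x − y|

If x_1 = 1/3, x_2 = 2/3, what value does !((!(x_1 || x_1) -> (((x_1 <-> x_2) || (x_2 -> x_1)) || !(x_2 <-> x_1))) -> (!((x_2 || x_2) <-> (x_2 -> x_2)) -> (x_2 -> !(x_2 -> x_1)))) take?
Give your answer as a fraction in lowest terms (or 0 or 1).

0

x_1 || x_1 = 1/3 || 1/3 = 1/3
!(x_1 || x_1) = !1/3 = 2/3
x_1 <-> x_2 = 1/3 <-> 2/3 = 2/3
x_2 -> x_1 = 2/3 -> 1/3 = 2/3
(x_1 <-> x_2) || (x_2 -> x_1) = 2/3 || 2/3 = 2/3
x_2 <-> x_1 = 2/3 <-> 1/3 = 2/3
!(x_2 <-> x_1) = !2/3 = 1/3
((x_1 <-> x_2) || (x_2 -> x_1)) || !(x_2 <-> x_1) = 2/3 || 1/3 = 2/3
!(x_1 || x_1) -> (((x_1 <-> x_2) || (x_2 -> x_1)) || !(x_2 <-> x_1)) = 2/3 -> 2/3 = 1
x_2 || x_2 = 2/3 || 2/3 = 2/3
x_2 -> x_2 = 2/3 -> 2/3 = 1
(x_2 || x_2) <-> (x_2 -> x_2) = 2/3 <-> 1 = 2/3
!((x_2 || x_2) <-> (x_2 -> x_2)) = !2/3 = 1/3
x_2 -> x_1 = 2/3 -> 1/3 = 2/3
!(x_2 -> x_1) = !2/3 = 1/3
x_2 -> !(x_2 -> x_1) = 2/3 -> 1/3 = 2/3
!((x_2 || x_2) <-> (x_2 -> x_2)) -> (x_2 -> !(x_2 -> x_1)) = 1/3 -> 2/3 = 1
(!(x_1 || x_1) -> (((x_1 <-> x_2) || (x_2 -> x_1)) || !(x_2 <-> x_1))) -> (!((x_2 || x_2) <-> (x_2 -> x_2)) -> (x_2 -> !(x_2 -> x_1))) = 1 -> 1 = 1
!((!(x_1 || x_1) -> (((x_1 <-> x_2) || (x_2 -> x_1)) || !(x_2 <-> x_1))) -> (!((x_2 || x_2) <-> (x_2 -> x_2)) -> (x_2 -> !(x_2 -> x_1)))) = !1 = 0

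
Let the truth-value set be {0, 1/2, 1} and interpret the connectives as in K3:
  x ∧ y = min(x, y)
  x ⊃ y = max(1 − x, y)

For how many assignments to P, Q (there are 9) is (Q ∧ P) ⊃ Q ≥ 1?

7

P = 0, Q = 0 ↦ 1  ≥
P = 0, Q = 1/2 ↦ 1  ≥
P = 0, Q = 1 ↦ 1  ≥
P = 1/2, Q = 0 ↦ 1  ≥
P = 1/2, Q = 1/2 ↦ 1/2  <
P = 1/2, Q = 1 ↦ 1  ≥
P = 1, Q = 0 ↦ 1  ≥
P = 1, Q = 1/2 ↦ 1/2  <
P = 1, Q = 1 ↦ 1  ≥
So 7 of the 9 assignments meet the threshold.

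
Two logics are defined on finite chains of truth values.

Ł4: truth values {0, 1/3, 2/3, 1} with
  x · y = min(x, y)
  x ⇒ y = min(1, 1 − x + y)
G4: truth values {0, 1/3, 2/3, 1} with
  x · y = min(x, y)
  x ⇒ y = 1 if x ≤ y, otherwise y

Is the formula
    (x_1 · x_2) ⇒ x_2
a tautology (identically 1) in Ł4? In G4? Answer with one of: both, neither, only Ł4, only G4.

both

In Ł4: every assignment gives 1 — tautology.
In G4: every assignment gives 1 — tautology.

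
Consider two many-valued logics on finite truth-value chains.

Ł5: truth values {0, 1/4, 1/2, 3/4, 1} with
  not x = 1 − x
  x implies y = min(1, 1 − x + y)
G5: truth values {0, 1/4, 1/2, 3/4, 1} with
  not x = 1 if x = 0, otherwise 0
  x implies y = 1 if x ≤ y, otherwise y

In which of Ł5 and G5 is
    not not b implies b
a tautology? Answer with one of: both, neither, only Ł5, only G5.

only Ł5

In Ł5: every assignment gives 1 — tautology.
In G5: at b = 1/4 the value is 1/4 — not a tautology.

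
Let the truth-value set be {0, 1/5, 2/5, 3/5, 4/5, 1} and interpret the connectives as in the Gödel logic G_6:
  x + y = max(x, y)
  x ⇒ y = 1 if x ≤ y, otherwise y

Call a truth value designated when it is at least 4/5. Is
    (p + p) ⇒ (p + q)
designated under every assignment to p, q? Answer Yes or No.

At p = 2/5, q = 0, for instance:
p + p = 2/5 + 2/5 = 2/5
p + q = 2/5 + 0 = 2/5
(p + p) ⇒ (p + q) = 2/5 ⇒ 2/5 = 1
and checking the remaining 35 assignments likewise gives ≥ 4/5 in every case.

Yes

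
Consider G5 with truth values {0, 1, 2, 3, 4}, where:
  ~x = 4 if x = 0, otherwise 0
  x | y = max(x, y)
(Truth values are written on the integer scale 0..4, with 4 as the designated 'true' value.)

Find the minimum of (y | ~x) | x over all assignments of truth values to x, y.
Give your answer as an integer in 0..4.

1

Take x = 1, y = 0:
~x = ~1 = 0
y | ~x = 0 | 0 = 0
(y | ~x) | x = 0 | 1 = 1
No assignment yields a value below 1, so this is the minimum.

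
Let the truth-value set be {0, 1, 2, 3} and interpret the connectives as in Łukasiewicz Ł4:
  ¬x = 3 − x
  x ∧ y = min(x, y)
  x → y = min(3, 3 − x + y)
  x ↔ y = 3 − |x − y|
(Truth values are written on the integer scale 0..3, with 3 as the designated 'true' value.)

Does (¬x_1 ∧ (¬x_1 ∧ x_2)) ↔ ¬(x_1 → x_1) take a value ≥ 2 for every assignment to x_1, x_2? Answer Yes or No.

Counterexample: take x_1 = 0, x_2 = 2.
¬x_1 = ¬0 = 3
¬x_1 = ¬0 = 3
¬x_1 ∧ x_2 = 3 ∧ 2 = 2
¬x_1 ∧ (¬x_1 ∧ x_2) = 3 ∧ 2 = 2
x_1 → x_1 = 0 → 0 = 3
¬(x_1 → x_1) = ¬3 = 0
(¬x_1 ∧ (¬x_1 ∧ x_2)) ↔ ¬(x_1 → x_1) = 2 ↔ 0 = 1
This gives 1, which is below 2.

No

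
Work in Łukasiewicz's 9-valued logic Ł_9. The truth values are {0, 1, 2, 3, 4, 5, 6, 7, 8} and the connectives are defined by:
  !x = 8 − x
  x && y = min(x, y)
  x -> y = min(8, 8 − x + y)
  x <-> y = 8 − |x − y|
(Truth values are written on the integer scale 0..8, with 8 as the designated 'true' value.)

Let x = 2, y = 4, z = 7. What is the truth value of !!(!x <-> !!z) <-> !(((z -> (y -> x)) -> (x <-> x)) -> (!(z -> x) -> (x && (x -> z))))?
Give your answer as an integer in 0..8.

4

!x = !2 = 6
!z = !7 = 1
!!z = !1 = 7
!x <-> !!z = 6 <-> 7 = 7
!(!x <-> !!z) = !7 = 1
!!(!x <-> !!z) = !1 = 7
y -> x = 4 -> 2 = 6
z -> (y -> x) = 7 -> 6 = 7
x <-> x = 2 <-> 2 = 8
(z -> (y -> x)) -> (x <-> x) = 7 -> 8 = 8
z -> x = 7 -> 2 = 3
!(z -> x) = !3 = 5
x -> z = 2 -> 7 = 8
x && (x -> z) = 2 && 8 = 2
!(z -> x) -> (x && (x -> z)) = 5 -> 2 = 5
((z -> (y -> x)) -> (x <-> x)) -> (!(z -> x) -> (x && (x -> z))) = 8 -> 5 = 5
!(((z -> (y -> x)) -> (x <-> x)) -> (!(z -> x) -> (x && (x -> z)))) = !5 = 3
!!(!x <-> !!z) <-> !(((z -> (y -> x)) -> (x <-> x)) -> (!(z -> x) -> (x && (x -> z)))) = 7 <-> 3 = 4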